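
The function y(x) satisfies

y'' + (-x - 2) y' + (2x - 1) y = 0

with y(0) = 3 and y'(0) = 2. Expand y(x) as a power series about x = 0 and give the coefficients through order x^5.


Ansatz: y(x) = sum_{n>=0} a_n x^n, so y'(x) = sum_{n>=1} n a_n x^(n-1) and y''(x) = sum_{n>=2} n(n-1) a_n x^(n-2).
Substitute into P(x) y'' + Q(x) y' + R(x) y = 0 with P(x) = 1, Q(x) = -x - 2, R(x) = 2x - 1, and match powers of x.
Initial conditions: a_0 = 3, a_1 = 2.
Setting the coefficient of each power of x to zero and solving order by order (substituting the coefficients already found):
  x^0: 2 a_2 - 2 a_1 - a_0 = 0  ->  2 a_2 = 2 a_1 + a_0 = 7  ->  a_2 = 7/2
  x^1: 6 a_3 - 4 a_2 - 2 a_1 + 2 a_0 = 0  ->  6 a_3 = 4 a_2 + 2 a_1 - 2 a_0 = 12  ->  a_3 = 2
  x^2: 12 a_4 - 6 a_3 - 3 a_2 + 2 a_1 = 0  ->  12 a_4 = 6 a_3 + 3 a_2 - 2 a_1 = 37/2  ->  a_4 = 37/24
  x^3: 20 a_5 - 8 a_4 - 4 a_3 + 2 a_2 = 0  ->  20 a_5 = 8 a_4 + 4 a_3 - 2 a_2 = 40/3  ->  a_5 = 2/3
Truncated series: y(x) = 3 + 2 x + (7/2) x^2 + 2 x^3 + (37/24) x^4 + (2/3) x^5 + O(x^6).

a_0 = 3; a_1 = 2; a_2 = 7/2; a_3 = 2; a_4 = 37/24; a_5 = 2/3


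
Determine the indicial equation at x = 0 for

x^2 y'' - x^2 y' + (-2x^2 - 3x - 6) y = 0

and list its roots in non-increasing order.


Divide by x^2 to reach normal form y'' + P_1(x) y' + P_2(x) y = 0 with P_1(x) = -1 and P_2(x) = -2 - 3/x - 6/x^2.
x = 0 is a singular point because the y-coefficient -2 - 3/x - 6/x^2 has a pole at x = 0.
It is a regular singular point because x P_1(x) = p(x) = -x and x^2 P_2(x) = q(x) = -2x^2 - 3x - 6 are polynomials, hence analytic at x = 0.
p(0) = 0,  q(0) = -6.
Indicial equation: r(r-1) + p(0) r + q(0) = 0, i.e. r^2 + (p(0) - 1) r + q(0) = 0, i.e. r^2 - 1 r - 6 = 0.
Discriminant: (-1)^2 - 4(-6) = 25, so r = (1 ± 5)/2.
Solving: r_1 = 3, r_2 = -2.

indicial: r^2 - 1 r - 6 = 0; roots r_1 = 3, r_2 = -2


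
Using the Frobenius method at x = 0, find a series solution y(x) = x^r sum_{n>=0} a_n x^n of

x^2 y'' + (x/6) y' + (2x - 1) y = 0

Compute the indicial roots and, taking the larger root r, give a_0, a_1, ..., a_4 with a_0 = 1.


Write in Frobenius form y'' + (p(x)/x) y' + (q(x)/x^2) y = 0:
  p(x) = 1/6,  q(x) = 2x - 1.
Indicial equation: r(r-1) + (1/6) r + (-1) = 0 -> roots r_1 = 3/2, r_2 = -2/3.
Take r = r_1 = 3/2. Let y(x) = x^r sum_{n>=0} a_n x^n with a_0 = 1.
Substitute y = x^r sum a_n x^n and match x^{r+n}. The recurrence is
  D(n) a_n + 2 a_{n-1} = 0,  where D(n) = (r+n)(r+n-1) + (1/6)(r+n) + (-1).
  a_n = -2 / D(n) * a_{n-1}.
Since the indicial polynomial factors as (r - r_1)(r - r_2), D(n) = (r_1 + n - r_1)(r_1 + n - r_2) = n(n + 13/6).
Evaluating step by step (a_0 = 1):
  n = 1: D(1) = 1(1 + 13/6) = 19/6; numerator = -2(1) = -2; a_1 = (-2)/(19/6) = -12/19
  n = 2: D(2) = 2(2 + 13/6) = 25/3; numerator = -2(-12/19) = 24/19; a_2 = (24/19)/(25/3) = 72/475
  n = 3: D(3) = 3(3 + 13/6) = 31/2; numerator = -2(72/475) = -144/475; a_3 = (-144/475)/(31/2) = -288/14725
  n = 4: D(4) = 4(4 + 13/6) = 74/3; numerator = -2(-288/14725) = 576/14725; a_4 = (576/14725)/(74/3) = 864/544825

r = 3/2; a_0 = 1; a_1 = -12/19; a_2 = 72/475; a_3 = -288/14725; a_4 = 864/544825


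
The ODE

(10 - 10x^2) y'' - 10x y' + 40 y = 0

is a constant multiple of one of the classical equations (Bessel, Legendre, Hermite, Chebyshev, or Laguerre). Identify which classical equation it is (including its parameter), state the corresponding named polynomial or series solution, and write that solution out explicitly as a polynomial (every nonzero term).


All three coefficients share the factor 10; dividing through by 10 gives  (1 - x^2) y'' - x y' + 4 y = 0.
This matches the Chebyshev equation (1 - x^2) y'' - x y' + n^2 y = 0 (note the -x y' term, not -2x y') with n^2 = 4, so n = 2; the polynomial solution is T_2(x).
With y = sum_k a_k x^k, matching x^k gives (k+2)(k+1) a_{k+2} = (k^2 - n^2) a_k = (k - 2)(k + 2) a_k. The right side vanishes at k = 2, so the series with the parity of 2 terminates at degree 2.
Standard normalization: leading coefficient of T_n is 2^(n-1), so a_2 = 2^1 = 2. Work downward with a_k = (k+1)(k+2) a_{k+2} / ((k - 2)(k + 2)):
  a_0 = (1)(2)(2) / ((0 - 2)(0 + 2)) = 4/(-4) = -1
Hence T_2(x) = 2 x^2 - 1.

T_2(x); series = 2 x^2 - 1


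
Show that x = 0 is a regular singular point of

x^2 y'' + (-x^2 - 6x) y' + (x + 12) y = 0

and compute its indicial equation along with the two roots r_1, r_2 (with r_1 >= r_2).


Divide by x^2 to reach normal form y'' + P_1(x) y' + P_2(x) y = 0 with P_1(x) = -1 - 6/x and P_2(x) = 1/x + 12/x^2.
x = 0 is a singular point because the y'-coefficient -1 - 6/x has a pole at x = 0 and the y-coefficient 1/x + 12/x^2 has a pole at x = 0.
It is a regular singular point because x P_1(x) = p(x) = -x - 6 and x^2 P_2(x) = q(x) = x + 12 are polynomials, hence analytic at x = 0.
p(0) = -6,  q(0) = 12.
Indicial equation: r(r-1) + p(0) r + q(0) = 0, i.e. r^2 + (p(0) - 1) r + q(0) = 0, i.e. r^2 - 7 r + 12 = 0.
Discriminant: (-7)^2 - 4(12) = 1, so r = (7 ± 1)/2.
Solving: r_1 = 4, r_2 = 3.

indicial: r^2 - 7 r + 12 = 0; roots r_1 = 4, r_2 = 3


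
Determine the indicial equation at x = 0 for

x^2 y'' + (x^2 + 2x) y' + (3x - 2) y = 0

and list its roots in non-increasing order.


Divide by x^2 to reach normal form y'' + P_1(x) y' + P_2(x) y = 0 with P_1(x) = 1 + 2/x and P_2(x) = 3/x - 2/x^2.
x = 0 is a singular point because the y'-coefficient 1 + 2/x has a pole at x = 0 and the y-coefficient 3/x - 2/x^2 has a pole at x = 0.
It is a regular singular point because x P_1(x) = p(x) = x + 2 and x^2 P_2(x) = q(x) = 3x - 2 are polynomials, hence analytic at x = 0.
p(0) = 2,  q(0) = -2.
Indicial equation: r(r-1) + p(0) r + q(0) = 0, i.e. r^2 + (p(0) - 1) r + q(0) = 0, i.e. r^2 + 1 r - 2 = 0.
Discriminant: (1)^2 - 4(-2) = 9, so r = (-1 ± 3)/2.
Solving: r_1 = 1, r_2 = -2.

indicial: r^2 + 1 r - 2 = 0; roots r_1 = 1, r_2 = -2


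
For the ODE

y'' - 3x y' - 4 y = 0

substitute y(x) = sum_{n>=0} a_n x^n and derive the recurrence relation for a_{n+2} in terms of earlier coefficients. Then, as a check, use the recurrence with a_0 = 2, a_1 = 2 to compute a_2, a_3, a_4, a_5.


Substitute y = sum_n a_n x^n.
y''(x) has coefficient (n+2)(n+1) a_{n+2} at x^n;
-3 x y'(x) has coefficient -3 n a_n at x^n (shift);
-4 y(x) has coefficient -4 a_n at x^n.
Matching x^n: (n+2)(n+1) a_{n+2} + (-3n - 4) a_n = 0.
Thus a_{n+2} = (3n + 4) / ((n+1)(n+2)) * a_n.

Check with a_0 = 2, a_1 = 2 (apply the recurrence for n = 0, 1, 2, 3): a_0 = 2, a_1 = 2, a_2 = 4, a_3 = 7/3, a_4 = 10/3, a_5 = 91/60.

a_(n+2) = (3n + 4) / ((n+1)(n+2)) * a_n; check: a_0 = 2, a_1 = 2, a_2 = 4, a_3 = 7/3, a_4 = 10/3, a_5 = 91/60


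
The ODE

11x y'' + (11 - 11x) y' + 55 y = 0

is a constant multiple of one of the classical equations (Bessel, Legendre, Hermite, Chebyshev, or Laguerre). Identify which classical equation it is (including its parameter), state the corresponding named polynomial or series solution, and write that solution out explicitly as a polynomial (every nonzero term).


All three coefficients share the factor 11; dividing through by 11 gives  x y'' + (1 - x) y' + 5 y = 0.
This matches the Laguerre equation x y'' + (1 - x) y' + n y = 0 with n = 5; the polynomial solution is L_5(x).
With y = sum_k a_k x^k, matching x^k gives (k+1)k a_{k+1} + (k+1) a_{k+1} - k a_k + n a_k = 0, i.e. (k+1)^2 a_{k+1} = (k - n) a_k = (k - 5) a_k. The right side vanishes at k = 5, so the series terminates at degree 5.
Standard normalization L_n(0) = 1 gives a_0 = 1. Work upward with a_{k+1} = (k - 5) a_k / (k+1)^2:
  a_1 = (0 - 5)(1) / 1^2 = -5/1 = -5
  a_2 = (1 - 5)(-5) / 2^2 = 20/4 = 5
  a_3 = (2 - 5)(5) / 3^2 = -15/9 = -5/3
  a_4 = (3 - 5)(-5/3) / 4^2 = (10/3)/16 = 5/24
  a_5 = (4 - 5)(5/24) / 5^2 = (-5/24)/25 = -1/120
Hence L_5(x) = -x^5/120 + 5 x^4/24 - 5 x^3/3 + 5 x^2 - 5 x + 1.

L_5(x); series = -x^5/120 + 5 x^4/24 - 5 x^3/3 + 5 x^2 - 5 x + 1


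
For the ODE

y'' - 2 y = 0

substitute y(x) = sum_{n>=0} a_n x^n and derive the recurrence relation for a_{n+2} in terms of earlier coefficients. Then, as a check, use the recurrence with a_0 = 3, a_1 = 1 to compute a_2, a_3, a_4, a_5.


Substitute y = sum_n a_n x^n into y'' + (const) y = 0.
y''(x) = sum_{n>=0} (n+2)(n+1) a_{n+2} x^n.
The ODE becomes sum_n [(n+2)(n+1) a_{n+2} - 2 a_n] x^n = 0.
Setting each coefficient to zero gives the recurrence:
  (n+2)(n+1) a_{n+2} - 2 a_n = 0,
  a_{n+2} = 2 / ((n+1)(n+2)) a_n.

Check with a_0 = 3, a_1 = 1 (apply the recurrence for n = 0, 1, 2, 3): a_0 = 3, a_1 = 1, a_2 = 3, a_3 = 1/3, a_4 = 1/2, a_5 = 1/30.

a_{n+2} = 2/((n+1)(n+2)) * a_n; check: a_0 = 3, a_1 = 1, a_2 = 3, a_3 = 1/3, a_4 = 1/2, a_5 = 1/30


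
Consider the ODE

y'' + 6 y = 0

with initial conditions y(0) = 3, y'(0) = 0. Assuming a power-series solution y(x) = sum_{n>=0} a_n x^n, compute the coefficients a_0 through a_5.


Ansatz: y(x) = sum_{n>=0} a_n x^n, so y'(x) = sum_{n>=1} n a_n x^(n-1) and y''(x) = sum_{n>=2} n(n-1) a_n x^(n-2).
Substitute into P(x) y'' + Q(x) y' + R(x) y = 0 with P(x) = 1, Q(x) = 0, R(x) = 6, and match powers of x.
Initial conditions: a_0 = 3, a_1 = 0.
Setting the coefficient of each power of x to zero and solving order by order (substituting the coefficients already found):
  x^0: 2 a_2 + 6 a_0 = 0  ->  2 a_2 = -6 a_0 = -18  ->  a_2 = -9
  x^1: 6 a_3 + 6 a_1 = 0  ->  6 a_3 = -6 a_1 = 0  ->  a_3 = 0
  x^2: 12 a_4 + 6 a_2 = 0  ->  12 a_4 = -6 a_2 = 54  ->  a_4 = 9/2
  x^3: 20 a_5 + 6 a_3 = 0  ->  20 a_5 = -6 a_3 = 0  ->  a_5 = 0
Truncated series: y(x) = 3 - 9 x^2 + (9/2) x^4 + O(x^6).

a_0 = 3; a_1 = 0; a_2 = -9; a_3 = 0; a_4 = 9/2; a_5 = 0


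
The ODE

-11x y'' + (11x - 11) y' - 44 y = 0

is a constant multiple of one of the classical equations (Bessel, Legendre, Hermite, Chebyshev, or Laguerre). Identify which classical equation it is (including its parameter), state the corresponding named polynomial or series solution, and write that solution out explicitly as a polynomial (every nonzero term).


All three coefficients share the factor -11; dividing through by -11 gives  x y'' + (1 - x) y' + 4 y = 0.
This matches the Laguerre equation x y'' + (1 - x) y' + n y = 0 with n = 4; the polynomial solution is L_4(x).
With y = sum_k a_k x^k, matching x^k gives (k+1)k a_{k+1} + (k+1) a_{k+1} - k a_k + n a_k = 0, i.e. (k+1)^2 a_{k+1} = (k - n) a_k = (k - 4) a_k. The right side vanishes at k = 4, so the series terminates at degree 4.
Standard normalization L_n(0) = 1 gives a_0 = 1. Work upward with a_{k+1} = (k - 4) a_k / (k+1)^2:
  a_1 = (0 - 4)(1) / 1^2 = -4/1 = -4
  a_2 = (1 - 4)(-4) / 2^2 = 12/4 = 3
  a_3 = (2 - 4)(3) / 3^2 = -6/9 = -2/3
  a_4 = (3 - 4)(-2/3) / 4^2 = (2/3)/16 = 1/24
Hence L_4(x) = x^4/24 - 2 x^3/3 + 3 x^2 - 4 x + 1.

L_4(x); series = x^4/24 - 2 x^3/3 + 3 x^2 - 4 x + 1


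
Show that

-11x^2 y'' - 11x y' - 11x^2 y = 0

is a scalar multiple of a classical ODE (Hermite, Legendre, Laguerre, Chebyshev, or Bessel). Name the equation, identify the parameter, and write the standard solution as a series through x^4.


All three coefficients share the factor -11; dividing through by -11 gives  x^2 y'' + x y' + x^2 y = 0.
This matches the Bessel equation x^2 y'' + x y' + (x^2 - nu^2) y = 0 with nu^2 = 0, so nu = 0; the solution bounded at x = 0 is J_0(x).
Frobenius at x = 0: indicial roots ±nu; for r = nu the recurrence k(k + 2nu) c_k = -c_{k-2} gives the standard series J_nu(x) = sum_{k>=0} (-1)^k / (k! (k+nu)!) (x/2)^(2k+nu). Evaluate the first 3 terms:
  k = 0: (-1)^0 / (0! * 0! * 2^0) x^0 = 1/(1*1*1) x^0 = (1) x^0
  k = 1: (-1)^1 / (1! * 1! * 2^2) x^2 = -1/(1*1*4) x^2 = (-1/4) x^2
  k = 2: (-1)^2 / (2! * 2! * 2^4) x^4 = 1/(2*2*16) x^4 = (1/64) x^4
Hence J_0(x) = x^4/64 - x^2/4 + 1 + ....

J_0(x); series = x^4/64 - x^2/4 + 1


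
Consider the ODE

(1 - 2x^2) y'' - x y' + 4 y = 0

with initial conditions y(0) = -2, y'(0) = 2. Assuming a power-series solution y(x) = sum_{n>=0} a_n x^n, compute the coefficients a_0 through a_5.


Ansatz: y(x) = sum_{n>=0} a_n x^n, so y'(x) = sum_{n>=1} n a_n x^(n-1) and y''(x) = sum_{n>=2} n(n-1) a_n x^(n-2).
Substitute into P(x) y'' + Q(x) y' + R(x) y = 0 with P(x) = 1 - 2x^2, Q(x) = -x, R(x) = 4, and match powers of x.
Initial conditions: a_0 = -2, a_1 = 2.
Setting the coefficient of each power of x to zero and solving order by order (substituting the coefficients already found):
  x^0: 2 a_2 + 4 a_0 = 0  ->  2 a_2 = -4 a_0 = 8  ->  a_2 = 4
  x^1: 6 a_3 + 3 a_1 = 0  ->  6 a_3 = -3 a_1 = -6  ->  a_3 = -1
  x^2: 12 a_4 - 2 a_2 = 0  ->  12 a_4 = 2 a_2 = 8  ->  a_4 = 2/3
  x^3: 20 a_5 - 11 a_3 = 0  ->  20 a_5 = 11 a_3 = -11  ->  a_5 = -11/20
Truncated series: y(x) = -2 + 2 x + 4 x^2 - x^3 + (2/3) x^4 - (11/20) x^5 + O(x^6).

a_0 = -2; a_1 = 2; a_2 = 4; a_3 = -1; a_4 = 2/3; a_5 = -11/20


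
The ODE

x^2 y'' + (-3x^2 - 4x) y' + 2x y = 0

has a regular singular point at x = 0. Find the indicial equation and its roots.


Divide by x^2 to reach normal form y'' + P_1(x) y' + P_2(x) y = 0 with P_1(x) = -3 - 4/x and P_2(x) = 2/x.
x = 0 is a singular point because the y'-coefficient -3 - 4/x has a pole at x = 0 and the y-coefficient 2/x has a pole at x = 0.
It is a regular singular point because x P_1(x) = p(x) = -3x - 4 and x^2 P_2(x) = q(x) = 2x are polynomials, hence analytic at x = 0.
p(0) = -4,  q(0) = 0.
Indicial equation: r(r-1) + p(0) r + q(0) = 0, i.e. r^2 + (p(0) - 1) r + q(0) = 0, i.e. r^2 - 5 r = 0.
Discriminant: (-5)^2 - 4(0) = 25, so r = (5 ± 5)/2.
Solving: r_1 = 5, r_2 = 0.

indicial: r^2 - 5 r = 0; roots r_1 = 5, r_2 = 0


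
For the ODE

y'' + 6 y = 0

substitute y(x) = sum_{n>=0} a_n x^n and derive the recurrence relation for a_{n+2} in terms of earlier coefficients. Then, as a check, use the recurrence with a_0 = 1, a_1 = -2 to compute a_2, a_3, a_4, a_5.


Substitute y = sum_n a_n x^n into y'' + (const) y = 0.
y''(x) = sum_{n>=0} (n+2)(n+1) a_{n+2} x^n.
The ODE becomes sum_n [(n+2)(n+1) a_{n+2} + 6 a_n] x^n = 0.
Setting each coefficient to zero gives the recurrence:
  (n+2)(n+1) a_{n+2} + 6 a_n = 0,
  a_{n+2} = -6 / ((n+1)(n+2)) a_n.

Check with a_0 = 1, a_1 = -2 (apply the recurrence for n = 0, 1, 2, 3): a_0 = 1, a_1 = -2, a_2 = -3, a_3 = 2, a_4 = 3/2, a_5 = -3/5.

a_{n+2} = -6/((n+1)(n+2)) * a_n; check: a_0 = 1, a_1 = -2, a_2 = -3, a_3 = 2, a_4 = 3/2, a_5 = -3/5


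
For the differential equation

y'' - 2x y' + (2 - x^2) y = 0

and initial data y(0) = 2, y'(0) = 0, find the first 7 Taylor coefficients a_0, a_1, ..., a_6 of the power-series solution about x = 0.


Ansatz: y(x) = sum_{n>=0} a_n x^n, so y'(x) = sum_{n>=1} n a_n x^(n-1) and y''(x) = sum_{n>=2} n(n-1) a_n x^(n-2).
Substitute into P(x) y'' + Q(x) y' + R(x) y = 0 with P(x) = 1, Q(x) = -2x, R(x) = 2 - x^2, and match powers of x.
Initial conditions: a_0 = 2, a_1 = 0.
Setting the coefficient of each power of x to zero and solving order by order (substituting the coefficients already found):
  x^0: 2 a_2 + 2 a_0 = 0  ->  2 a_2 = -2 a_0 = -4  ->  a_2 = -2
  x^1: 6 a_3 = 0  ->  a_3 = 0
  x^2: 12 a_4 - 2 a_2 - a_0 = 0  ->  12 a_4 = 2 a_2 + a_0 = -2  ->  a_4 = -1/6
  x^3: 20 a_5 - 4 a_3 - a_1 = 0  ->  20 a_5 = 4 a_3 + a_1 = 0  ->  a_5 = 0
  x^4: 30 a_6 - 6 a_4 - a_2 = 0  ->  30 a_6 = 6 a_4 + a_2 = -3  ->  a_6 = -1/10
Truncated series: y(x) = 2 - 2 x^2 - (1/6) x^4 - (1/10) x^6 + O(x^7).

a_0 = 2; a_1 = 0; a_2 = -2; a_3 = 0; a_4 = -1/6; a_5 = 0; a_6 = -1/10


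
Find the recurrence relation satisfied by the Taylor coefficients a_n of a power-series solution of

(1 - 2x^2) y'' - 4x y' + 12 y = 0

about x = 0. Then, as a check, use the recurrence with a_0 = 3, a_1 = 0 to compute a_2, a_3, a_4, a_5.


Substitute y = sum_n a_n x^n.
(1 - 2 x^2) y'' contributes (n+2)(n+1) a_{n+2} - 2 n(n-1) a_n at x^n.
-4 x y'(x) contributes -4 n a_n at x^n.
12 y(x) contributes 12 a_n at x^n.
Matching x^n: (n+2)(n+1) a_{n+2} + (-2 n(n-1) - 4 n + 12) a_n = 0.
Thus a_{n+2} = (2 n(n-1) + 4 n - 12) / ((n+1)(n+2)) * a_n.

Check with a_0 = 3, a_1 = 0 (apply the recurrence for n = 0, 1, 2, 3): a_0 = 3, a_1 = 0, a_2 = -18, a_3 = 0, a_4 = 0, a_5 = 0.

a_(n+2) = (2 n(n-1) + 4 n - 12) / ((n+1)(n+2)) * a_n; check: a_0 = 3, a_1 = 0, a_2 = -18, a_3 = 0, a_4 = 0, a_5 = 0


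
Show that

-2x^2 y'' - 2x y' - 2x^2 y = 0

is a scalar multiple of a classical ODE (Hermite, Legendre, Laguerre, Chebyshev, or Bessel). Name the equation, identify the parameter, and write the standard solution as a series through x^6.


All three coefficients share the factor -2; dividing through by -2 gives  x^2 y'' + x y' + x^2 y = 0.
This matches the Bessel equation x^2 y'' + x y' + (x^2 - nu^2) y = 0 with nu^2 = 0, so nu = 0; the solution bounded at x = 0 is J_0(x).
Frobenius at x = 0: indicial roots ±nu; for r = nu the recurrence k(k + 2nu) c_k = -c_{k-2} gives the standard series J_nu(x) = sum_{k>=0} (-1)^k / (k! (k+nu)!) (x/2)^(2k+nu). Evaluate the first 4 terms:
  k = 0: (-1)^0 / (0! * 0! * 2^0) x^0 = 1/(1*1*1) x^0 = (1) x^0
  k = 1: (-1)^1 / (1! * 1! * 2^2) x^2 = -1/(1*1*4) x^2 = (-1/4) x^2
  k = 2: (-1)^2 / (2! * 2! * 2^4) x^4 = 1/(2*2*16) x^4 = (1/64) x^4
  k = 3: (-1)^3 / (3! * 3! * 2^6) x^6 = -1/(6*6*64) x^6 = (-1/2304) x^6
Hence J_0(x) = -x^6/2304 + x^4/64 - x^2/4 + 1 + ....

J_0(x); series = -x^6/2304 + x^4/64 - x^2/4 + 1


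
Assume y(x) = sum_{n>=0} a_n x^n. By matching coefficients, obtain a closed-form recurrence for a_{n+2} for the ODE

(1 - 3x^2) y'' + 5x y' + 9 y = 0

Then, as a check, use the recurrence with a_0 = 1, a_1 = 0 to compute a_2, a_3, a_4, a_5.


Substitute y = sum_n a_n x^n.
(1 - 3 x^2) y'' contributes (n+2)(n+1) a_{n+2} - 3 n(n-1) a_n at x^n.
5 x y'(x) contributes 5 n a_n at x^n.
9 y(x) contributes 9 a_n at x^n.
Matching x^n: (n+2)(n+1) a_{n+2} + (-3 n(n-1) + 5 n + 9) a_n = 0.
Thus a_{n+2} = (3 n(n-1) - 5 n - 9) / ((n+1)(n+2)) * a_n.

Check with a_0 = 1, a_1 = 0 (apply the recurrence for n = 0, 1, 2, 3): a_0 = 1, a_1 = 0, a_2 = -9/2, a_3 = 0, a_4 = 39/8, a_5 = 0.

a_(n+2) = (3 n(n-1) - 5 n - 9) / ((n+1)(n+2)) * a_n; check: a_0 = 1, a_1 = 0, a_2 = -9/2, a_3 = 0, a_4 = 39/8, a_5 = 0


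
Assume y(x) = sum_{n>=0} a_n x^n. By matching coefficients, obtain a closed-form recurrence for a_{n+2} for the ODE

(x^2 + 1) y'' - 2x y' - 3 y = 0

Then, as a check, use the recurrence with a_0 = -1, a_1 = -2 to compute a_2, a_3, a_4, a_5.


Substitute y = sum_n a_n x^n.
(1 + 1 x^2) y'' contributes (n+2)(n+1) a_{n+2} + n(n-1) a_n at x^n.
-2 x y'(x) contributes -2 n a_n at x^n.
-3 y(x) contributes -3 a_n at x^n.
Matching x^n: (n+2)(n+1) a_{n+2} + (n(n-1) - 2 n - 3) a_n = 0.
Thus a_{n+2} = (-n(n-1) + 2 n + 3) / ((n+1)(n+2)) * a_n.

Check with a_0 = -1, a_1 = -2 (apply the recurrence for n = 0, 1, 2, 3): a_0 = -1, a_1 = -2, a_2 = -3/2, a_3 = -5/3, a_4 = -5/8, a_5 = -1/4.

a_(n+2) = (-n(n-1) + 2 n + 3) / ((n+1)(n+2)) * a_n; check: a_0 = -1, a_1 = -2, a_2 = -3/2, a_3 = -5/3, a_4 = -5/8, a_5 = -1/4


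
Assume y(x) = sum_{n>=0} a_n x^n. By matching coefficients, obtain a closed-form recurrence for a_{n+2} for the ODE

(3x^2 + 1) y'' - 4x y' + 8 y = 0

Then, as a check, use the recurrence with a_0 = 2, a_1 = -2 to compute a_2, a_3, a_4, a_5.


Substitute y = sum_n a_n x^n.
(1 + 3 x^2) y'' contributes (n+2)(n+1) a_{n+2} + 3 n(n-1) a_n at x^n.
-4 x y'(x) contributes -4 n a_n at x^n.
8 y(x) contributes 8 a_n at x^n.
Matching x^n: (n+2)(n+1) a_{n+2} + (3 n(n-1) - 4 n + 8) a_n = 0.
Thus a_{n+2} = (-3 n(n-1) + 4 n - 8) / ((n+1)(n+2)) * a_n.

Check with a_0 = 2, a_1 = -2 (apply the recurrence for n = 0, 1, 2, 3): a_0 = 2, a_1 = -2, a_2 = -8, a_3 = 4/3, a_4 = 4, a_5 = -14/15.

a_(n+2) = (-3 n(n-1) + 4 n - 8) / ((n+1)(n+2)) * a_n; check: a_0 = 2, a_1 = -2, a_2 = -8, a_3 = 4/3, a_4 = 4, a_5 = -14/15


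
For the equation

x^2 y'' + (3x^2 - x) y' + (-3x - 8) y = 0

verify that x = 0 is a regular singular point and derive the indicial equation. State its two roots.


Divide by x^2 to reach normal form y'' + P_1(x) y' + P_2(x) y = 0 with P_1(x) = 3 - 1/x and P_2(x) = -3/x - 8/x^2.
x = 0 is a singular point because the y'-coefficient 3 - 1/x has a pole at x = 0 and the y-coefficient -3/x - 8/x^2 has a pole at x = 0.
It is a regular singular point because x P_1(x) = p(x) = 3x - 1 and x^2 P_2(x) = q(x) = -3x - 8 are polynomials, hence analytic at x = 0.
p(0) = -1,  q(0) = -8.
Indicial equation: r(r-1) + p(0) r + q(0) = 0, i.e. r^2 + (p(0) - 1) r + q(0) = 0, i.e. r^2 - 2 r - 8 = 0.
Discriminant: (-2)^2 - 4(-8) = 36, so r = (2 ± 6)/2.
Solving: r_1 = 4, r_2 = -2.

indicial: r^2 - 2 r - 8 = 0; roots r_1 = 4, r_2 = -2


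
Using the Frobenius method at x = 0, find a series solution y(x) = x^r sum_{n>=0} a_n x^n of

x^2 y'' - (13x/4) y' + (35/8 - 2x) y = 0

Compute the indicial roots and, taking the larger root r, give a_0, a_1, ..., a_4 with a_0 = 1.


Write in Frobenius form y'' + (p(x)/x) y' + (q(x)/x^2) y = 0:
  p(x) = -13/4,  q(x) = 35/8 - 2x.
Indicial equation: r(r-1) + (-13/4) r + (35/8) = 0 -> roots r_1 = 5/2, r_2 = 7/4.
Take r = r_1 = 5/2. Let y(x) = x^r sum_{n>=0} a_n x^n with a_0 = 1.
Substitute y = x^r sum a_n x^n and match x^{r+n}. The recurrence is
  D(n) a_n - 2 a_{n-1} = 0,  where D(n) = (r+n)(r+n-1) + (-13/4)(r+n) + (35/8).
  a_n = 2 / D(n) * a_{n-1}.
Since the indicial polynomial factors as (r - r_1)(r - r_2), D(n) = (r_1 + n - r_1)(r_1 + n - r_2) = n(n + 3/4).
Evaluating step by step (a_0 = 1):
  n = 1: D(1) = 1(1 + 3/4) = 7/4; numerator = 2(1) = 2; a_1 = (2)/(7/4) = 8/7
  n = 2: D(2) = 2(2 + 3/4) = 11/2; numerator = 2(8/7) = 16/7; a_2 = (16/7)/(11/2) = 32/77
  n = 3: D(3) = 3(3 + 3/4) = 45/4; numerator = 2(32/77) = 64/77; a_3 = (64/77)/(45/4) = 256/3465
  n = 4: D(4) = 4(4 + 3/4) = 19; numerator = 2(256/3465) = 512/3465; a_4 = (512/3465)/(19) = 512/65835

r = 5/2; a_0 = 1; a_1 = 8/7; a_2 = 32/77; a_3 = 256/3465; a_4 = 512/65835


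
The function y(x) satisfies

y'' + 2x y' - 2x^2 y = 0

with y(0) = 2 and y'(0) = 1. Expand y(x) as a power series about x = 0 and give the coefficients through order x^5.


Ansatz: y(x) = sum_{n>=0} a_n x^n, so y'(x) = sum_{n>=1} n a_n x^(n-1) and y''(x) = sum_{n>=2} n(n-1) a_n x^(n-2).
Substitute into P(x) y'' + Q(x) y' + R(x) y = 0 with P(x) = 1, Q(x) = 2x, R(x) = -2x^2, and match powers of x.
Initial conditions: a_0 = 2, a_1 = 1.
Setting the coefficient of each power of x to zero and solving order by order (substituting the coefficients already found):
  x^0: 2 a_2 = 0  ->  a_2 = 0
  x^1: 6 a_3 + 2 a_1 = 0  ->  6 a_3 = -2 a_1 = -2  ->  a_3 = -1/3
  x^2: 12 a_4 + 4 a_2 - 2 a_0 = 0  ->  12 a_4 = -4 a_2 + 2 a_0 = 4  ->  a_4 = 1/3
  x^3: 20 a_5 + 6 a_3 - 2 a_1 = 0  ->  20 a_5 = -6 a_3 + 2 a_1 = 4  ->  a_5 = 1/5
Truncated series: y(x) = 2 + x - (1/3) x^3 + (1/3) x^4 + (1/5) x^5 + O(x^6).

a_0 = 2; a_1 = 1; a_2 = 0; a_3 = -1/3; a_4 = 1/3; a_5 = 1/5


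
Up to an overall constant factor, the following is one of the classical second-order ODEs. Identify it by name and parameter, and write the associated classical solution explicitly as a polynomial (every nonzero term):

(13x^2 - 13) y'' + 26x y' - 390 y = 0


All three coefficients share the factor -13; dividing through by -13 gives  (1 - x^2) y'' - 2x y' + 30 y = 0.
This matches the Legendre equation (1 - x^2) y'' - 2x y' + n(n+1) y = 0 (note the -2x y' term) with n(n+1) = 30, so n = 5; the polynomial solution is P_5(x).
With y = sum_k a_k x^k, matching x^k gives (k+2)(k+1) a_{k+2} = [k(k+1) - n(n+1)] a_k = (k - 5)(k + 6) a_k. The right side vanishes at k = 5, so the series with the parity of 5 terminates at degree 5.
Standard normalization (P_n(1) = 1): leading coefficient (2n)!/(2^n (n!)^2) = 3628800/(32*14400) = 63/8, so a_5 = 63/8. Work downward with a_k = (k+1)(k+2) a_{k+2} / ((k - 5)(k + 6)):
  a_3 = (4)(5)(63/8) / ((3 - 5)(3 + 6)) = (315/2)/(-18) = -35/4
  a_1 = (2)(3)(-35/4) / ((1 - 5)(1 + 6)) = (-105/2)/(-28) = 15/8
Hence P_5(x) = 63 x^5/8 - 35 x^3/4 + 15 x/8.

P_5(x); series = 63 x^5/8 - 35 x^3/4 + 15 x/8


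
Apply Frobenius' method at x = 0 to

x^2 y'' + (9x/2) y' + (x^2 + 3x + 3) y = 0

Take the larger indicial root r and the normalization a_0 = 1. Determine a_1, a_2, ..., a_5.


Write in Frobenius form y'' + (p(x)/x) y' + (q(x)/x^2) y = 0:
  p(x) = 9/2,  q(x) = x^2 + 3x + 3.
Indicial equation: r(r-1) + (9/2) r + (3) = 0 -> roots r_1 = -3/2, r_2 = -2.
Take r = r_1 = -3/2. Let y(x) = x^r sum_{n>=0} a_n x^n with a_0 = 1.
Substitute y = x^r sum a_n x^n and match x^{r+n}. The recurrence is
  D(n) a_n + 3 a_{n-1} + 1 a_{n-2} = 0,  where D(n) = (r+n)(r+n-1) + (9/2)(r+n) + (3).
  a_n = [-3 a_{n-1} - 1 a_{n-2}] / D(n).
Since the indicial polynomial factors as (r - r_1)(r - r_2), D(n) = (r_1 + n - r_1)(r_1 + n - r_2) = n(n + 1/2).
Evaluating step by step (a_0 = 1):
  n = 1: D(1) = 1(1 + 1/2) = 3/2; numerator = -3(1) = -3; a_1 = (-3)/(3/2) = -2
  n = 2: D(2) = 2(2 + 1/2) = 5; numerator = -3(-2) - 1(1) = 5; a_2 = (5)/(5) = 1
  n = 3: D(3) = 3(3 + 1/2) = 21/2; numerator = -3(1) - 1(-2) = -1; a_3 = (-1)/(21/2) = -2/21
  n = 4: D(4) = 4(4 + 1/2) = 18; numerator = -3(-2/21) - 1(1) = -5/7; a_4 = (-5/7)/(18) = -5/126
  n = 5: D(5) = 5(5 + 1/2) = 55/2; numerator = -3(-5/126) - 1(-2/21) = 3/14; a_5 = (3/14)/(55/2) = 3/385

r = -3/2; a_0 = 1; a_1 = -2; a_2 = 1; a_3 = -2/21; a_4 = -5/126; a_5 = 3/385


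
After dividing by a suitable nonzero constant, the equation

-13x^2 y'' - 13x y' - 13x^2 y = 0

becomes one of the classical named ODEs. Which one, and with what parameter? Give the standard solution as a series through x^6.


All three coefficients share the factor -13; dividing through by -13 gives  x^2 y'' + x y' + x^2 y = 0.
This matches the Bessel equation x^2 y'' + x y' + (x^2 - nu^2) y = 0 with nu^2 = 0, so nu = 0; the solution bounded at x = 0 is J_0(x).
Frobenius at x = 0: indicial roots ±nu; for r = nu the recurrence k(k + 2nu) c_k = -c_{k-2} gives the standard series J_nu(x) = sum_{k>=0} (-1)^k / (k! (k+nu)!) (x/2)^(2k+nu). Evaluate the first 4 terms:
  k = 0: (-1)^0 / (0! * 0! * 2^0) x^0 = 1/(1*1*1) x^0 = (1) x^0
  k = 1: (-1)^1 / (1! * 1! * 2^2) x^2 = -1/(1*1*4) x^2 = (-1/4) x^2
  k = 2: (-1)^2 / (2! * 2! * 2^4) x^4 = 1/(2*2*16) x^4 = (1/64) x^4
  k = 3: (-1)^3 / (3! * 3! * 2^6) x^6 = -1/(6*6*64) x^6 = (-1/2304) x^6
Hence J_0(x) = -x^6/2304 + x^4/64 - x^2/4 + 1 + ....

J_0(x); series = -x^6/2304 + x^4/64 - x^2/4 + 1


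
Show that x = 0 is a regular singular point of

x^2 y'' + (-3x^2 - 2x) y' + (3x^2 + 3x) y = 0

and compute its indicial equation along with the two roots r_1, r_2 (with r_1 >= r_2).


Divide by x^2 to reach normal form y'' + P_1(x) y' + P_2(x) y = 0 with P_1(x) = -3 - 2/x and P_2(x) = 3 + 3/x.
x = 0 is a singular point because the y'-coefficient -3 - 2/x has a pole at x = 0 and the y-coefficient 3 + 3/x has a pole at x = 0.
It is a regular singular point because x P_1(x) = p(x) = -3x - 2 and x^2 P_2(x) = q(x) = 3x^2 + 3x are polynomials, hence analytic at x = 0.
p(0) = -2,  q(0) = 0.
Indicial equation: r(r-1) + p(0) r + q(0) = 0, i.e. r^2 + (p(0) - 1) r + q(0) = 0, i.e. r^2 - 3 r = 0.
Discriminant: (-3)^2 - 4(0) = 9, so r = (3 ± 3)/2.
Solving: r_1 = 3, r_2 = 0.

indicial: r^2 - 3 r = 0; roots r_1 = 3, r_2 = 0


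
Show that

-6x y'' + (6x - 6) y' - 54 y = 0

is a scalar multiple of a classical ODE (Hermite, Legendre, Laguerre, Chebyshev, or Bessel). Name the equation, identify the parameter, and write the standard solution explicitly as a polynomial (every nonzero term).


All three coefficients share the factor -6; dividing through by -6 gives  x y'' + (1 - x) y' + 9 y = 0.
This matches the Laguerre equation x y'' + (1 - x) y' + n y = 0 with n = 9; the polynomial solution is L_9(x).
With y = sum_k a_k x^k, matching x^k gives (k+1)k a_{k+1} + (k+1) a_{k+1} - k a_k + n a_k = 0, i.e. (k+1)^2 a_{k+1} = (k - n) a_k = (k - 9) a_k. The right side vanishes at k = 9, so the series terminates at degree 9.
Standard normalization L_n(0) = 1 gives a_0 = 1. Work upward with a_{k+1} = (k - 9) a_k / (k+1)^2:
  a_1 = (0 - 9)(1) / 1^2 = -9/1 = -9
  a_2 = (1 - 9)(-9) / 2^2 = 72/4 = 18
  a_3 = (2 - 9)(18) / 3^2 = -126/9 = -14
  a_4 = (3 - 9)(-14) / 4^2 = 84/16 = 21/4
  a_5 = (4 - 9)(21/4) / 5^2 = (-105/4)/25 = -21/20
  a_6 = (5 - 9)(-21/20) / 6^2 = (21/5)/36 = 7/60
  a_7 = (6 - 9)(7/60) / 7^2 = (-7/20)/49 = -1/140
  a_8 = (7 - 9)(-1/140) / 8^2 = (1/70)/64 = 1/4480
  a_9 = (8 - 9)(1/4480) / 9^2 = (-1/4480)/81 = -1/362880
Hence L_9(x) = -x^9/362880 + x^8/4480 - x^7/140 + 7 x^6/60 - 21 x^5/20 + 21 x^4/4 - 14 x^3 + 18 x^2 - 9 x + 1.

L_9(x); series = -x^9/362880 + x^8/4480 - x^7/140 + 7 x^6/60 - 21 x^5/20 + 21 x^4/4 - 14 x^3 + 18 x^2 - 9 x + 1


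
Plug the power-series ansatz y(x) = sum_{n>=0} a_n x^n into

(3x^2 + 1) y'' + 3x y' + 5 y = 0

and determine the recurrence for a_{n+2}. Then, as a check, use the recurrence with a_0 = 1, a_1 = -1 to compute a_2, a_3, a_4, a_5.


Substitute y = sum_n a_n x^n.
(1 + 3 x^2) y'' contributes (n+2)(n+1) a_{n+2} + 3 n(n-1) a_n at x^n.
3 x y'(x) contributes 3 n a_n at x^n.
5 y(x) contributes 5 a_n at x^n.
Matching x^n: (n+2)(n+1) a_{n+2} + (3 n(n-1) + 3 n + 5) a_n = 0.
Thus a_{n+2} = (-3 n(n-1) - 3 n - 5) / ((n+1)(n+2)) * a_n.

Check with a_0 = 1, a_1 = -1 (apply the recurrence for n = 0, 1, 2, 3): a_0 = 1, a_1 = -1, a_2 = -5/2, a_3 = 4/3, a_4 = 85/24, a_5 = -32/15.

a_(n+2) = (-3 n(n-1) - 3 n - 5) / ((n+1)(n+2)) * a_n; check: a_0 = 1, a_1 = -1, a_2 = -5/2, a_3 = 4/3, a_4 = 85/24, a_5 = -32/15


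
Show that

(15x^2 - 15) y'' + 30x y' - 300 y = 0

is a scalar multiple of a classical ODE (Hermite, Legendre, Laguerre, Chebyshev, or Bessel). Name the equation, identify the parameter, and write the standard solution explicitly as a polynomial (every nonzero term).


All three coefficients share the factor -15; dividing through by -15 gives  (1 - x^2) y'' - 2x y' + 20 y = 0.
This matches the Legendre equation (1 - x^2) y'' - 2x y' + n(n+1) y = 0 (note the -2x y' term) with n(n+1) = 20, so n = 4; the polynomial solution is P_4(x).
With y = sum_k a_k x^k, matching x^k gives (k+2)(k+1) a_{k+2} = [k(k+1) - n(n+1)] a_k = (k - 4)(k + 5) a_k. The right side vanishes at k = 4, so the series with the parity of 4 terminates at degree 4.
Standard normalization (P_n(1) = 1): leading coefficient (2n)!/(2^n (n!)^2) = 40320/(16*576) = 35/8, so a_4 = 35/8. Work downward with a_k = (k+1)(k+2) a_{k+2} / ((k - 4)(k + 5)):
  a_2 = (3)(4)(35/8) / ((2 - 4)(2 + 5)) = (105/2)/(-14) = -15/4
  a_0 = (1)(2)(-15/4) / ((0 - 4)(0 + 5)) = (-15/2)/(-20) = 3/8
Hence P_4(x) = 35 x^4/8 - 15 x^2/4 + 3/8.

P_4(x); series = 35 x^4/8 - 15 x^2/4 + 3/8


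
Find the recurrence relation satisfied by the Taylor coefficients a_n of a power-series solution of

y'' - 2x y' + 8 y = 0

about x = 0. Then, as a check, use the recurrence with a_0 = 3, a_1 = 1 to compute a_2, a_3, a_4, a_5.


Substitute y = sum_n a_n x^n.
y''(x) has coefficient (n+2)(n+1) a_{n+2} at x^n;
-2 x y'(x) has coefficient -2 n a_n at x^n (shift);
8 y(x) has coefficient 8 a_n at x^n.
Matching x^n: (n+2)(n+1) a_{n+2} + (-2n + 8) a_n = 0.
Thus a_{n+2} = (2n - 8) / ((n+1)(n+2)) * a_n.

Check with a_0 = 3, a_1 = 1 (apply the recurrence for n = 0, 1, 2, 3): a_0 = 3, a_1 = 1, a_2 = -12, a_3 = -1, a_4 = 4, a_5 = 1/10.

a_(n+2) = (2n - 8) / ((n+1)(n+2)) * a_n; check: a_0 = 3, a_1 = 1, a_2 = -12, a_3 = -1, a_4 = 4, a_5 = 1/10


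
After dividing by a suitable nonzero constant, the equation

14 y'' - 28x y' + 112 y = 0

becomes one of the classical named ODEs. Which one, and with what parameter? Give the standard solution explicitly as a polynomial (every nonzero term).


All three coefficients share the factor 14; dividing through by 14 gives  y'' - 2x y' + 8 y = 0.
This matches the Hermite equation y'' - 2x y' + 2n y = 0 with 2n = 8, so n = 4; the polynomial solution is H_4(x).
With y = sum_k a_k x^k, matching x^k gives (k+2)(k+1) a_{k+2} = 2(k - n) a_k = 2(k - 4) a_k. The right side vanishes at k = 4, so the series with the parity of 4 terminates at degree 4.
Standard normalization: leading coefficient of H_n is 2^n, so a_4 = 2^4 = 16. Work downward with a_k = (k+1)(k+2) a_{k+2} / (2(k - n)):
  a_2 = (3)(4)(16) / (2(2 - 4)) = 192/(-4) = -48
  a_0 = (1)(2)(-48) / (2(0 - 4)) = -96/(-8) = 12
Hence H_4(x) = 16 x^4 - 48 x^2 + 12.

H_4(x); series = 16 x^4 - 48 x^2 + 12


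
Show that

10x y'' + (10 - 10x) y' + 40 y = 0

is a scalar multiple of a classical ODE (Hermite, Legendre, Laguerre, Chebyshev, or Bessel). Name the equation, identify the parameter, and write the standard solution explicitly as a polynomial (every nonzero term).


All three coefficients share the factor 10; dividing through by 10 gives  x y'' + (1 - x) y' + 4 y = 0.
This matches the Laguerre equation x y'' + (1 - x) y' + n y = 0 with n = 4; the polynomial solution is L_4(x).
With y = sum_k a_k x^k, matching x^k gives (k+1)k a_{k+1} + (k+1) a_{k+1} - k a_k + n a_k = 0, i.e. (k+1)^2 a_{k+1} = (k - n) a_k = (k - 4) a_k. The right side vanishes at k = 4, so the series terminates at degree 4.
Standard normalization L_n(0) = 1 gives a_0 = 1. Work upward with a_{k+1} = (k - 4) a_k / (k+1)^2:
  a_1 = (0 - 4)(1) / 1^2 = -4/1 = -4
  a_2 = (1 - 4)(-4) / 2^2 = 12/4 = 3
  a_3 = (2 - 4)(3) / 3^2 = -6/9 = -2/3
  a_4 = (3 - 4)(-2/3) / 4^2 = (2/3)/16 = 1/24
Hence L_4(x) = x^4/24 - 2 x^3/3 + 3 x^2 - 4 x + 1.

L_4(x); series = x^4/24 - 2 x^3/3 + 3 x^2 - 4 x + 1


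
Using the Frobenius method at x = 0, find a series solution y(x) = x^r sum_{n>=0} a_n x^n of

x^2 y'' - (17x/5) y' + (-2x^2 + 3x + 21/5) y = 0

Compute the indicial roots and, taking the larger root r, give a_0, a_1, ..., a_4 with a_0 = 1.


Write in Frobenius form y'' + (p(x)/x) y' + (q(x)/x^2) y = 0:
  p(x) = -17/5,  q(x) = -2x^2 + 3x + 21/5.
Indicial equation: r(r-1) + (-17/5) r + (21/5) = 0 -> roots r_1 = 3, r_2 = 7/5.
Take r = r_1 = 3. Let y(x) = x^r sum_{n>=0} a_n x^n with a_0 = 1.
Substitute y = x^r sum a_n x^n and match x^{r+n}. The recurrence is
  D(n) a_n + 3 a_{n-1} - 2 a_{n-2} = 0,  where D(n) = (r+n)(r+n-1) + (-17/5)(r+n) + (21/5).
  a_n = [-3 a_{n-1} + 2 a_{n-2}] / D(n).
Since the indicial polynomial factors as (r - r_1)(r - r_2), D(n) = (r_1 + n - r_1)(r_1 + n - r_2) = n(n + 8/5).
Evaluating step by step (a_0 = 1):
  n = 1: D(1) = 1(1 + 8/5) = 13/5; numerator = -3(1) = -3; a_1 = (-3)/(13/5) = -15/13
  n = 2: D(2) = 2(2 + 8/5) = 36/5; numerator = -3(-15/13) + 2(1) = 71/13; a_2 = (71/13)/(36/5) = 355/468
  n = 3: D(3) = 3(3 + 8/5) = 69/5; numerator = -3(355/468) + 2(-15/13) = -55/12; a_3 = (-55/12)/(69/5) = -275/828
  n = 4: D(4) = 4(4 + 8/5) = 112/5; numerator = -3(-275/828) + 2(355/468) = 27055/10764; a_4 = (27055/10764)/(112/5) = 19325/172224

r = 3; a_0 = 1; a_1 = -15/13; a_2 = 355/468; a_3 = -275/828; a_4 = 19325/172224


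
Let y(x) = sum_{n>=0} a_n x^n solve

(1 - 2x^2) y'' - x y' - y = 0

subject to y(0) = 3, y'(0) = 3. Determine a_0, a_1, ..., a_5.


Ansatz: y(x) = sum_{n>=0} a_n x^n, so y'(x) = sum_{n>=1} n a_n x^(n-1) and y''(x) = sum_{n>=2} n(n-1) a_n x^(n-2).
Substitute into P(x) y'' + Q(x) y' + R(x) y = 0 with P(x) = 1 - 2x^2, Q(x) = -x, R(x) = -1, and match powers of x.
Initial conditions: a_0 = 3, a_1 = 3.
Setting the coefficient of each power of x to zero and solving order by order (substituting the coefficients already found):
  x^0: 2 a_2 - a_0 = 0  ->  2 a_2 = a_0 = 3  ->  a_2 = 3/2
  x^1: 6 a_3 - 2 a_1 = 0  ->  6 a_3 = 2 a_1 = 6  ->  a_3 = 1
  x^2: 12 a_4 - 7 a_2 = 0  ->  12 a_4 = 7 a_2 = 21/2  ->  a_4 = 7/8
  x^3: 20 a_5 - 16 a_3 = 0  ->  20 a_5 = 16 a_3 = 16  ->  a_5 = 4/5
Truncated series: y(x) = 3 + 3 x + (3/2) x^2 + x^3 + (7/8) x^4 + (4/5) x^5 + O(x^6).

a_0 = 3; a_1 = 3; a_2 = 3/2; a_3 = 1; a_4 = 7/8; a_5 = 4/5


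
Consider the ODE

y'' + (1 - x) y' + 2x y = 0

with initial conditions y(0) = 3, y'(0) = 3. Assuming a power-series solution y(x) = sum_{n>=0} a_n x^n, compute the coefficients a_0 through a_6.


Ansatz: y(x) = sum_{n>=0} a_n x^n, so y'(x) = sum_{n>=1} n a_n x^(n-1) and y''(x) = sum_{n>=2} n(n-1) a_n x^(n-2).
Substitute into P(x) y'' + Q(x) y' + R(x) y = 0 with P(x) = 1, Q(x) = 1 - x, R(x) = 2x, and match powers of x.
Initial conditions: a_0 = 3, a_1 = 3.
Setting the coefficient of each power of x to zero and solving order by order (substituting the coefficients already found):
  x^0: 2 a_2 + a_1 = 0  ->  2 a_2 = -a_1 = -3  ->  a_2 = -3/2
  x^1: 6 a_3 + 2 a_2 - a_1 + 2 a_0 = 0  ->  6 a_3 = -2 a_2 + a_1 - 2 a_0 = 0  ->  a_3 = 0
  x^2: 12 a_4 + 3 a_3 - 2 a_2 + 2 a_1 = 0  ->  12 a_4 = -3 a_3 + 2 a_2 - 2 a_1 = -9  ->  a_4 = -3/4
  x^3: 20 a_5 + 4 a_4 - 3 a_3 + 2 a_2 = 0  ->  20 a_5 = -4 a_4 + 3 a_3 - 2 a_2 = 6  ->  a_5 = 3/10
  x^4: 30 a_6 + 5 a_5 - 4 a_4 + 2 a_3 = 0  ->  30 a_6 = -5 a_5 + 4 a_4 - 2 a_3 = -9/2  ->  a_6 = -3/20
Truncated series: y(x) = 3 + 3 x - (3/2) x^2 - (3/4) x^4 + (3/10) x^5 - (3/20) x^6 + O(x^7).

a_0 = 3; a_1 = 3; a_2 = -3/2; a_3 = 0; a_4 = -3/4; a_5 = 3/10; a_6 = -3/20


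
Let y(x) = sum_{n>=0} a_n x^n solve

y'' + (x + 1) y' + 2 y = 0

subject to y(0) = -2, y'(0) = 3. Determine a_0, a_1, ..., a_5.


Ansatz: y(x) = sum_{n>=0} a_n x^n, so y'(x) = sum_{n>=1} n a_n x^(n-1) and y''(x) = sum_{n>=2} n(n-1) a_n x^(n-2).
Substitute into P(x) y'' + Q(x) y' + R(x) y = 0 with P(x) = 1, Q(x) = x + 1, R(x) = 2, and match powers of x.
Initial conditions: a_0 = -2, a_1 = 3.
Setting the coefficient of each power of x to zero and solving order by order (substituting the coefficients already found):
  x^0: 2 a_2 + a_1 + 2 a_0 = 0  ->  2 a_2 = -a_1 - 2 a_0 = 1  ->  a_2 = 1/2
  x^1: 6 a_3 + 2 a_2 + 3 a_1 = 0  ->  6 a_3 = -2 a_2 - 3 a_1 = -10  ->  a_3 = -5/3
  x^2: 12 a_4 + 3 a_3 + 4 a_2 = 0  ->  12 a_4 = -3 a_3 - 4 a_2 = 3  ->  a_4 = 1/4
  x^3: 20 a_5 + 4 a_4 + 5 a_3 = 0  ->  20 a_5 = -4 a_4 - 5 a_3 = 22/3  ->  a_5 = 11/30
Truncated series: y(x) = -2 + 3 x + (1/2) x^2 - (5/3) x^3 + (1/4) x^4 + (11/30) x^5 + O(x^6).

a_0 = -2; a_1 = 3; a_2 = 1/2; a_3 = -5/3; a_4 = 1/4; a_5 = 11/30


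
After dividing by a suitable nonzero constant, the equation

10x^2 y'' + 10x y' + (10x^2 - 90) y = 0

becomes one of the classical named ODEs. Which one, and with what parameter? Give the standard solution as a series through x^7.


All three coefficients share the factor 10; dividing through by 10 gives  x^2 y'' + x y' + (x^2 - 9) y = 0.
This matches the Bessel equation x^2 y'' + x y' + (x^2 - nu^2) y = 0 with nu^2 = 9, so nu = 3; the solution bounded at x = 0 is J_3(x).
Frobenius at x = 0: indicial roots ±nu; for r = nu the recurrence k(k + 2nu) c_k = -c_{k-2} gives the standard series J_nu(x) = sum_{k>=0} (-1)^k / (k! (k+nu)!) (x/2)^(2k+nu). Evaluate the first 3 terms:
  k = 0: (-1)^0 / (0! * 3! * 2^3) x^3 = 1/(1*6*8) x^3 = (1/48) x^3
  k = 1: (-1)^1 / (1! * 4! * 2^5) x^5 = -1/(1*24*32) x^5 = (-1/768) x^5
  k = 2: (-1)^2 / (2! * 5! * 2^7) x^7 = 1/(2*120*128) x^7 = (1/30720) x^7
Hence J_3(x) = x^7/30720 - x^5/768 + x^3/48 + ....

J_3(x); series = x^7/30720 - x^5/768 + x^3/48


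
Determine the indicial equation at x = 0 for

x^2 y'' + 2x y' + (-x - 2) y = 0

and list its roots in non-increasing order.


Divide by x^2 to reach normal form y'' + P_1(x) y' + P_2(x) y = 0 with P_1(x) = 2/x and P_2(x) = -1/x - 2/x^2.
x = 0 is a singular point because the y'-coefficient 2/x has a pole at x = 0 and the y-coefficient -1/x - 2/x^2 has a pole at x = 0.
It is a regular singular point because x P_1(x) = p(x) = 2 and x^2 P_2(x) = q(x) = -x - 2 are polynomials, hence analytic at x = 0.
p(0) = 2,  q(0) = -2.
Indicial equation: r(r-1) + p(0) r + q(0) = 0, i.e. r^2 + (p(0) - 1) r + q(0) = 0, i.e. r^2 + 1 r - 2 = 0.
Discriminant: (1)^2 - 4(-2) = 9, so r = (-1 ± 3)/2.
Solving: r_1 = 1, r_2 = -2.

indicial: r^2 + 1 r - 2 = 0; roots r_1 = 1, r_2 = -2


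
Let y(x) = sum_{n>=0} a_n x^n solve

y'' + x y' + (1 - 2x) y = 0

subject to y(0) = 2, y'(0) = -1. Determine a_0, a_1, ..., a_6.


Ansatz: y(x) = sum_{n>=0} a_n x^n, so y'(x) = sum_{n>=1} n a_n x^(n-1) and y''(x) = sum_{n>=2} n(n-1) a_n x^(n-2).
Substitute into P(x) y'' + Q(x) y' + R(x) y = 0 with P(x) = 1, Q(x) = x, R(x) = 1 - 2x, and match powers of x.
Initial conditions: a_0 = 2, a_1 = -1.
Setting the coefficient of each power of x to zero and solving order by order (substituting the coefficients already found):
  x^0: 2 a_2 + a_0 = 0  ->  2 a_2 = -a_0 = -2  ->  a_2 = -1
  x^1: 6 a_3 + 2 a_1 - 2 a_0 = 0  ->  6 a_3 = -2 a_1 + 2 a_0 = 6  ->  a_3 = 1
  x^2: 12 a_4 + 3 a_2 - 2 a_1 = 0  ->  12 a_4 = -3 a_2 + 2 a_1 = 1  ->  a_4 = 1/12
  x^3: 20 a_5 + 4 a_3 - 2 a_2 = 0  ->  20 a_5 = -4 a_3 + 2 a_2 = -6  ->  a_5 = -3/10
  x^4: 30 a_6 + 5 a_4 - 2 a_3 = 0  ->  30 a_6 = -5 a_4 + 2 a_3 = 19/12  ->  a_6 = 19/360
Truncated series: y(x) = 2 - x - x^2 + x^3 + (1/12) x^4 - (3/10) x^5 + (19/360) x^6 + O(x^7).

a_0 = 2; a_1 = -1; a_2 = -1; a_3 = 1; a_4 = 1/12; a_5 = -3/10; a_6 = 19/360
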